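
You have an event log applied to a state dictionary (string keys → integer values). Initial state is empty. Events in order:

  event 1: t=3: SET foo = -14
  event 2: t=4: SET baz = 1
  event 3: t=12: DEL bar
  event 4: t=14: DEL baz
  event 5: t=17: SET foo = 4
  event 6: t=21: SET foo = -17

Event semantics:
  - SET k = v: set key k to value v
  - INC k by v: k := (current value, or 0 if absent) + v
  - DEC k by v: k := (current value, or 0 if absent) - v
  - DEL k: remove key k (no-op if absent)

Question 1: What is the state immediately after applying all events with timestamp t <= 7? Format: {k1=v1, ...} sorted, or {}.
Answer: {baz=1, foo=-14}

Derivation:
Apply events with t <= 7 (2 events):
  after event 1 (t=3: SET foo = -14): {foo=-14}
  after event 2 (t=4: SET baz = 1): {baz=1, foo=-14}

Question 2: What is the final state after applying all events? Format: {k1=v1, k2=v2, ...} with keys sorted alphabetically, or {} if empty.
  after event 1 (t=3: SET foo = -14): {foo=-14}
  after event 2 (t=4: SET baz = 1): {baz=1, foo=-14}
  after event 3 (t=12: DEL bar): {baz=1, foo=-14}
  after event 4 (t=14: DEL baz): {foo=-14}
  after event 5 (t=17: SET foo = 4): {foo=4}
  after event 6 (t=21: SET foo = -17): {foo=-17}

Answer: {foo=-17}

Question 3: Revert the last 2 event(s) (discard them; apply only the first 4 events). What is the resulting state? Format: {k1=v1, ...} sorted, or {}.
Answer: {foo=-14}

Derivation:
Keep first 4 events (discard last 2):
  after event 1 (t=3: SET foo = -14): {foo=-14}
  after event 2 (t=4: SET baz = 1): {baz=1, foo=-14}
  after event 3 (t=12: DEL bar): {baz=1, foo=-14}
  after event 4 (t=14: DEL baz): {foo=-14}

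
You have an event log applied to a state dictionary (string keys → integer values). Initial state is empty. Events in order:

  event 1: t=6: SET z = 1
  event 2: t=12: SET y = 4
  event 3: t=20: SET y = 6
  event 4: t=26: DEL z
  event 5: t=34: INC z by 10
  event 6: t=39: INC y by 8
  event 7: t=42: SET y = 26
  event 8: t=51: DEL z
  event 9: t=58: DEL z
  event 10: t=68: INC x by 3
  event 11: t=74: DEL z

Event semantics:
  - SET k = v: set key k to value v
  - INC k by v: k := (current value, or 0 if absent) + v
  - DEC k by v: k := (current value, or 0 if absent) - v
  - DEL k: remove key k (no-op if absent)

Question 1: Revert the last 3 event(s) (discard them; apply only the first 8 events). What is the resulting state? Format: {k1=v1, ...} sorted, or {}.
Keep first 8 events (discard last 3):
  after event 1 (t=6: SET z = 1): {z=1}
  after event 2 (t=12: SET y = 4): {y=4, z=1}
  after event 3 (t=20: SET y = 6): {y=6, z=1}
  after event 4 (t=26: DEL z): {y=6}
  after event 5 (t=34: INC z by 10): {y=6, z=10}
  after event 6 (t=39: INC y by 8): {y=14, z=10}
  after event 7 (t=42: SET y = 26): {y=26, z=10}
  after event 8 (t=51: DEL z): {y=26}

Answer: {y=26}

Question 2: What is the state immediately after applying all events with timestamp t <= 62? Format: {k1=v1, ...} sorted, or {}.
Apply events with t <= 62 (9 events):
  after event 1 (t=6: SET z = 1): {z=1}
  after event 2 (t=12: SET y = 4): {y=4, z=1}
  after event 3 (t=20: SET y = 6): {y=6, z=1}
  after event 4 (t=26: DEL z): {y=6}
  after event 5 (t=34: INC z by 10): {y=6, z=10}
  after event 6 (t=39: INC y by 8): {y=14, z=10}
  after event 7 (t=42: SET y = 26): {y=26, z=10}
  after event 8 (t=51: DEL z): {y=26}
  after event 9 (t=58: DEL z): {y=26}

Answer: {y=26}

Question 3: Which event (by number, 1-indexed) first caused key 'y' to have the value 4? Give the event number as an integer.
Looking for first event where y becomes 4:
  event 2: y (absent) -> 4  <-- first match

Answer: 2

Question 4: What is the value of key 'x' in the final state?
Track key 'x' through all 11 events:
  event 1 (t=6: SET z = 1): x unchanged
  event 2 (t=12: SET y = 4): x unchanged
  event 3 (t=20: SET y = 6): x unchanged
  event 4 (t=26: DEL z): x unchanged
  event 5 (t=34: INC z by 10): x unchanged
  event 6 (t=39: INC y by 8): x unchanged
  event 7 (t=42: SET y = 26): x unchanged
  event 8 (t=51: DEL z): x unchanged
  event 9 (t=58: DEL z): x unchanged
  event 10 (t=68: INC x by 3): x (absent) -> 3
  event 11 (t=74: DEL z): x unchanged
Final: x = 3

Answer: 3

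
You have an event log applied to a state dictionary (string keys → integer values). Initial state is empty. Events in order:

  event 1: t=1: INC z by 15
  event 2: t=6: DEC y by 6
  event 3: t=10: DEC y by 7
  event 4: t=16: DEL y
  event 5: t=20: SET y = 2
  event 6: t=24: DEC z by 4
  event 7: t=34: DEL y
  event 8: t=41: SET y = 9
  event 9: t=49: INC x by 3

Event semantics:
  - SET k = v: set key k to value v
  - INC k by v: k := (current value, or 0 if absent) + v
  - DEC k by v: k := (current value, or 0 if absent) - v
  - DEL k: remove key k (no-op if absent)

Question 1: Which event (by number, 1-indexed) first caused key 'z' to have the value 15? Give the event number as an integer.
Answer: 1

Derivation:
Looking for first event where z becomes 15:
  event 1: z (absent) -> 15  <-- first match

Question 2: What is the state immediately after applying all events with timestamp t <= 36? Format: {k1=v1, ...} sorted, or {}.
Answer: {z=11}

Derivation:
Apply events with t <= 36 (7 events):
  after event 1 (t=1: INC z by 15): {z=15}
  after event 2 (t=6: DEC y by 6): {y=-6, z=15}
  after event 3 (t=10: DEC y by 7): {y=-13, z=15}
  after event 4 (t=16: DEL y): {z=15}
  after event 5 (t=20: SET y = 2): {y=2, z=15}
  after event 6 (t=24: DEC z by 4): {y=2, z=11}
  after event 7 (t=34: DEL y): {z=11}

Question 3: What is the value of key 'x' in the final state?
Track key 'x' through all 9 events:
  event 1 (t=1: INC z by 15): x unchanged
  event 2 (t=6: DEC y by 6): x unchanged
  event 3 (t=10: DEC y by 7): x unchanged
  event 4 (t=16: DEL y): x unchanged
  event 5 (t=20: SET y = 2): x unchanged
  event 6 (t=24: DEC z by 4): x unchanged
  event 7 (t=34: DEL y): x unchanged
  event 8 (t=41: SET y = 9): x unchanged
  event 9 (t=49: INC x by 3): x (absent) -> 3
Final: x = 3

Answer: 3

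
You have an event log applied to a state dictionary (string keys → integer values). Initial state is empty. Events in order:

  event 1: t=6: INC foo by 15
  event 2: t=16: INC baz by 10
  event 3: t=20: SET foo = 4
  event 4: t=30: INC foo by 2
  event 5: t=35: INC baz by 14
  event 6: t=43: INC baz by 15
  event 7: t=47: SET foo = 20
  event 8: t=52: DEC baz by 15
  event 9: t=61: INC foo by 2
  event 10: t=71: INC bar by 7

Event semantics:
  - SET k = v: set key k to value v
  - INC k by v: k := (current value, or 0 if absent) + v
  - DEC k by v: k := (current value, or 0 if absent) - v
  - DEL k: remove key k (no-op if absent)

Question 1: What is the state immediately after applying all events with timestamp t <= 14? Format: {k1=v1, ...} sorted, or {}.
Answer: {foo=15}

Derivation:
Apply events with t <= 14 (1 events):
  after event 1 (t=6: INC foo by 15): {foo=15}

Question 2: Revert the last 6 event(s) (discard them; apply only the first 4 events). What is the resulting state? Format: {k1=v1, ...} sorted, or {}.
Answer: {baz=10, foo=6}

Derivation:
Keep first 4 events (discard last 6):
  after event 1 (t=6: INC foo by 15): {foo=15}
  after event 2 (t=16: INC baz by 10): {baz=10, foo=15}
  after event 3 (t=20: SET foo = 4): {baz=10, foo=4}
  after event 4 (t=30: INC foo by 2): {baz=10, foo=6}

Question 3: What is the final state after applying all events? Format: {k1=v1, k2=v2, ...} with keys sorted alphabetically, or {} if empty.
Answer: {bar=7, baz=24, foo=22}

Derivation:
  after event 1 (t=6: INC foo by 15): {foo=15}
  after event 2 (t=16: INC baz by 10): {baz=10, foo=15}
  after event 3 (t=20: SET foo = 4): {baz=10, foo=4}
  after event 4 (t=30: INC foo by 2): {baz=10, foo=6}
  after event 5 (t=35: INC baz by 14): {baz=24, foo=6}
  after event 6 (t=43: INC baz by 15): {baz=39, foo=6}
  after event 7 (t=47: SET foo = 20): {baz=39, foo=20}
  after event 8 (t=52: DEC baz by 15): {baz=24, foo=20}
  after event 9 (t=61: INC foo by 2): {baz=24, foo=22}
  after event 10 (t=71: INC bar by 7): {bar=7, baz=24, foo=22}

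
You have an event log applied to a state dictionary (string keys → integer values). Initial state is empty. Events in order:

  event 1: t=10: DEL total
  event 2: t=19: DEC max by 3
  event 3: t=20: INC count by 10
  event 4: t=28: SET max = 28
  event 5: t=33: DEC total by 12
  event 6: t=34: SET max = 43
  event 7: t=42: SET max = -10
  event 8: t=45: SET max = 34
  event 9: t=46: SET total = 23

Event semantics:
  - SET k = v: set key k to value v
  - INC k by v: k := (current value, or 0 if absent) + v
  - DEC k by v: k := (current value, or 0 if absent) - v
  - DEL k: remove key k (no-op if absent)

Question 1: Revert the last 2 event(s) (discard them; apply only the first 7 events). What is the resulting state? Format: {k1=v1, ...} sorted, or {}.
Keep first 7 events (discard last 2):
  after event 1 (t=10: DEL total): {}
  after event 2 (t=19: DEC max by 3): {max=-3}
  after event 3 (t=20: INC count by 10): {count=10, max=-3}
  after event 4 (t=28: SET max = 28): {count=10, max=28}
  after event 5 (t=33: DEC total by 12): {count=10, max=28, total=-12}
  after event 6 (t=34: SET max = 43): {count=10, max=43, total=-12}
  after event 7 (t=42: SET max = -10): {count=10, max=-10, total=-12}

Answer: {count=10, max=-10, total=-12}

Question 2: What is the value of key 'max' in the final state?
Answer: 34

Derivation:
Track key 'max' through all 9 events:
  event 1 (t=10: DEL total): max unchanged
  event 2 (t=19: DEC max by 3): max (absent) -> -3
  event 3 (t=20: INC count by 10): max unchanged
  event 4 (t=28: SET max = 28): max -3 -> 28
  event 5 (t=33: DEC total by 12): max unchanged
  event 6 (t=34: SET max = 43): max 28 -> 43
  event 7 (t=42: SET max = -10): max 43 -> -10
  event 8 (t=45: SET max = 34): max -10 -> 34
  event 9 (t=46: SET total = 23): max unchanged
Final: max = 34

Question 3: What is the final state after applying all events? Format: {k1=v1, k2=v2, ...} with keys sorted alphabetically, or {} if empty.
  after event 1 (t=10: DEL total): {}
  after event 2 (t=19: DEC max by 3): {max=-3}
  after event 3 (t=20: INC count by 10): {count=10, max=-3}
  after event 4 (t=28: SET max = 28): {count=10, max=28}
  after event 5 (t=33: DEC total by 12): {count=10, max=28, total=-12}
  after event 6 (t=34: SET max = 43): {count=10, max=43, total=-12}
  after event 7 (t=42: SET max = -10): {count=10, max=-10, total=-12}
  after event 8 (t=45: SET max = 34): {count=10, max=34, total=-12}
  after event 9 (t=46: SET total = 23): {count=10, max=34, total=23}

Answer: {count=10, max=34, total=23}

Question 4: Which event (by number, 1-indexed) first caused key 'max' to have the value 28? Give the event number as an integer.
Answer: 4

Derivation:
Looking for first event where max becomes 28:
  event 2: max = -3
  event 3: max = -3
  event 4: max -3 -> 28  <-- first match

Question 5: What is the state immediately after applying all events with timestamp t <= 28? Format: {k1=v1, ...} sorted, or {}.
Apply events with t <= 28 (4 events):
  after event 1 (t=10: DEL total): {}
  after event 2 (t=19: DEC max by 3): {max=-3}
  after event 3 (t=20: INC count by 10): {count=10, max=-3}
  after event 4 (t=28: SET max = 28): {count=10, max=28}

Answer: {count=10, max=28}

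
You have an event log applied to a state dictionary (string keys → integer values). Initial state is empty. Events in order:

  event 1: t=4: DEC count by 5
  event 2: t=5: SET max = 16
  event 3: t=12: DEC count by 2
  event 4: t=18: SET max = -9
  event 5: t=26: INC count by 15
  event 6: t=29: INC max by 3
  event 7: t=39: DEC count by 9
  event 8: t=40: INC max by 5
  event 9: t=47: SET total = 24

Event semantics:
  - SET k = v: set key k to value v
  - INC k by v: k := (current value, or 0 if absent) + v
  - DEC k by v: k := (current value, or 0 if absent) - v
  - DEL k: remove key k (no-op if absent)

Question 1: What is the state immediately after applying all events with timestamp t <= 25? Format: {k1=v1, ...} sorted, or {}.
Answer: {count=-7, max=-9}

Derivation:
Apply events with t <= 25 (4 events):
  after event 1 (t=4: DEC count by 5): {count=-5}
  after event 2 (t=5: SET max = 16): {count=-5, max=16}
  after event 3 (t=12: DEC count by 2): {count=-7, max=16}
  after event 4 (t=18: SET max = -9): {count=-7, max=-9}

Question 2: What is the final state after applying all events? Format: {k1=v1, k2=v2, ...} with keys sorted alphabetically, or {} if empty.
Answer: {count=-1, max=-1, total=24}

Derivation:
  after event 1 (t=4: DEC count by 5): {count=-5}
  after event 2 (t=5: SET max = 16): {count=-5, max=16}
  after event 3 (t=12: DEC count by 2): {count=-7, max=16}
  after event 4 (t=18: SET max = -9): {count=-7, max=-9}
  after event 5 (t=26: INC count by 15): {count=8, max=-9}
  after event 6 (t=29: INC max by 3): {count=8, max=-6}
  after event 7 (t=39: DEC count by 9): {count=-1, max=-6}
  after event 8 (t=40: INC max by 5): {count=-1, max=-1}
  after event 9 (t=47: SET total = 24): {count=-1, max=-1, total=24}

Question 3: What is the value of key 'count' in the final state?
Answer: -1

Derivation:
Track key 'count' through all 9 events:
  event 1 (t=4: DEC count by 5): count (absent) -> -5
  event 2 (t=5: SET max = 16): count unchanged
  event 3 (t=12: DEC count by 2): count -5 -> -7
  event 4 (t=18: SET max = -9): count unchanged
  event 5 (t=26: INC count by 15): count -7 -> 8
  event 6 (t=29: INC max by 3): count unchanged
  event 7 (t=39: DEC count by 9): count 8 -> -1
  event 8 (t=40: INC max by 5): count unchanged
  event 9 (t=47: SET total = 24): count unchanged
Final: count = -1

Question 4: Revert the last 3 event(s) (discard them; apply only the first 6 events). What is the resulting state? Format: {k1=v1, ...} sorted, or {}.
Answer: {count=8, max=-6}

Derivation:
Keep first 6 events (discard last 3):
  after event 1 (t=4: DEC count by 5): {count=-5}
  after event 2 (t=5: SET max = 16): {count=-5, max=16}
  after event 3 (t=12: DEC count by 2): {count=-7, max=16}
  after event 4 (t=18: SET max = -9): {count=-7, max=-9}
  after event 5 (t=26: INC count by 15): {count=8, max=-9}
  after event 6 (t=29: INC max by 3): {count=8, max=-6}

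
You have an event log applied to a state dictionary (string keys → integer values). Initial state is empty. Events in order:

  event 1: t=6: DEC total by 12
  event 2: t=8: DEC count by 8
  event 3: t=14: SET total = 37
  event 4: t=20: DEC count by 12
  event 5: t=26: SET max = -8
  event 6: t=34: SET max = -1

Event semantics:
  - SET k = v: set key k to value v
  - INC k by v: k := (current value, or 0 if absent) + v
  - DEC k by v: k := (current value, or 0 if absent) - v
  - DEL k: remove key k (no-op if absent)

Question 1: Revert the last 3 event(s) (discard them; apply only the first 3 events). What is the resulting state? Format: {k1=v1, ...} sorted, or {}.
Keep first 3 events (discard last 3):
  after event 1 (t=6: DEC total by 12): {total=-12}
  after event 2 (t=8: DEC count by 8): {count=-8, total=-12}
  after event 3 (t=14: SET total = 37): {count=-8, total=37}

Answer: {count=-8, total=37}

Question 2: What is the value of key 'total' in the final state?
Track key 'total' through all 6 events:
  event 1 (t=6: DEC total by 12): total (absent) -> -12
  event 2 (t=8: DEC count by 8): total unchanged
  event 3 (t=14: SET total = 37): total -12 -> 37
  event 4 (t=20: DEC count by 12): total unchanged
  event 5 (t=26: SET max = -8): total unchanged
  event 6 (t=34: SET max = -1): total unchanged
Final: total = 37

Answer: 37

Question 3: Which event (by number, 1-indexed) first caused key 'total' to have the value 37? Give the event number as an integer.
Looking for first event where total becomes 37:
  event 1: total = -12
  event 2: total = -12
  event 3: total -12 -> 37  <-- first match

Answer: 3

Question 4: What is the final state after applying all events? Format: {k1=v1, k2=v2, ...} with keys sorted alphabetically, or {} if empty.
  after event 1 (t=6: DEC total by 12): {total=-12}
  after event 2 (t=8: DEC count by 8): {count=-8, total=-12}
  after event 3 (t=14: SET total = 37): {count=-8, total=37}
  after event 4 (t=20: DEC count by 12): {count=-20, total=37}
  after event 5 (t=26: SET max = -8): {count=-20, max=-8, total=37}
  after event 6 (t=34: SET max = -1): {count=-20, max=-1, total=37}

Answer: {count=-20, max=-1, total=37}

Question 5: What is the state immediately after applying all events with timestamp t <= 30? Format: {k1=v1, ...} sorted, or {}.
Answer: {count=-20, max=-8, total=37}

Derivation:
Apply events with t <= 30 (5 events):
  after event 1 (t=6: DEC total by 12): {total=-12}
  after event 2 (t=8: DEC count by 8): {count=-8, total=-12}
  after event 3 (t=14: SET total = 37): {count=-8, total=37}
  after event 4 (t=20: DEC count by 12): {count=-20, total=37}
  after event 5 (t=26: SET max = -8): {count=-20, max=-8, total=37}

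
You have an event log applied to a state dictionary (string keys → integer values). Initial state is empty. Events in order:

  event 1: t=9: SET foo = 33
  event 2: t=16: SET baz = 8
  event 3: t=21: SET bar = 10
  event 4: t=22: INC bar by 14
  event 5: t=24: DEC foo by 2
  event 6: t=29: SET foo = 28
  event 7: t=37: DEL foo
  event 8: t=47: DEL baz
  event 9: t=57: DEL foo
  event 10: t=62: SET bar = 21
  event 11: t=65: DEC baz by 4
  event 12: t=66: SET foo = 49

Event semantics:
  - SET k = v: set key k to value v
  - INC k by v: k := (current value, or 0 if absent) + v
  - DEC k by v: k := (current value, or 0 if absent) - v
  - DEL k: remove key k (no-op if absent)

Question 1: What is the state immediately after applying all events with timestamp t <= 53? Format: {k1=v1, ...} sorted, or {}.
Answer: {bar=24}

Derivation:
Apply events with t <= 53 (8 events):
  after event 1 (t=9: SET foo = 33): {foo=33}
  after event 2 (t=16: SET baz = 8): {baz=8, foo=33}
  after event 3 (t=21: SET bar = 10): {bar=10, baz=8, foo=33}
  after event 4 (t=22: INC bar by 14): {bar=24, baz=8, foo=33}
  after event 5 (t=24: DEC foo by 2): {bar=24, baz=8, foo=31}
  after event 6 (t=29: SET foo = 28): {bar=24, baz=8, foo=28}
  after event 7 (t=37: DEL foo): {bar=24, baz=8}
  after event 8 (t=47: DEL baz): {bar=24}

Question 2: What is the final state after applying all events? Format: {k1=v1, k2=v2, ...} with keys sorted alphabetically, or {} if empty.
Answer: {bar=21, baz=-4, foo=49}

Derivation:
  after event 1 (t=9: SET foo = 33): {foo=33}
  after event 2 (t=16: SET baz = 8): {baz=8, foo=33}
  after event 3 (t=21: SET bar = 10): {bar=10, baz=8, foo=33}
  after event 4 (t=22: INC bar by 14): {bar=24, baz=8, foo=33}
  after event 5 (t=24: DEC foo by 2): {bar=24, baz=8, foo=31}
  after event 6 (t=29: SET foo = 28): {bar=24, baz=8, foo=28}
  after event 7 (t=37: DEL foo): {bar=24, baz=8}
  after event 8 (t=47: DEL baz): {bar=24}
  after event 9 (t=57: DEL foo): {bar=24}
  after event 10 (t=62: SET bar = 21): {bar=21}
  after event 11 (t=65: DEC baz by 4): {bar=21, baz=-4}
  after event 12 (t=66: SET foo = 49): {bar=21, baz=-4, foo=49}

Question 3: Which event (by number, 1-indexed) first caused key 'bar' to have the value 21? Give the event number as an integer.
Answer: 10

Derivation:
Looking for first event where bar becomes 21:
  event 3: bar = 10
  event 4: bar = 24
  event 5: bar = 24
  event 6: bar = 24
  event 7: bar = 24
  event 8: bar = 24
  event 9: bar = 24
  event 10: bar 24 -> 21  <-- first match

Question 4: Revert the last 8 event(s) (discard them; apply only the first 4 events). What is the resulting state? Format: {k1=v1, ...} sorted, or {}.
Keep first 4 events (discard last 8):
  after event 1 (t=9: SET foo = 33): {foo=33}
  after event 2 (t=16: SET baz = 8): {baz=8, foo=33}
  after event 3 (t=21: SET bar = 10): {bar=10, baz=8, foo=33}
  after event 4 (t=22: INC bar by 14): {bar=24, baz=8, foo=33}

Answer: {bar=24, baz=8, foo=33}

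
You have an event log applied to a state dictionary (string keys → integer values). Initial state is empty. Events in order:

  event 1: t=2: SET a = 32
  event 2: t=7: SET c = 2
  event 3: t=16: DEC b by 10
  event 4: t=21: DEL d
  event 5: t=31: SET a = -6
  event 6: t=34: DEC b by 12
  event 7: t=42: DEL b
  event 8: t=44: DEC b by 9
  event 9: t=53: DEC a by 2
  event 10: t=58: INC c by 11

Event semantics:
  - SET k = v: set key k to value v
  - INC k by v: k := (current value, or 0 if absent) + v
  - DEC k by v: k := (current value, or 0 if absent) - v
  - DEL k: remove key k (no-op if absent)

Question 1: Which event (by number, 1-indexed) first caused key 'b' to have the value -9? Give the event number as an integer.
Looking for first event where b becomes -9:
  event 3: b = -10
  event 4: b = -10
  event 5: b = -10
  event 6: b = -22
  event 7: b = (absent)
  event 8: b (absent) -> -9  <-- first match

Answer: 8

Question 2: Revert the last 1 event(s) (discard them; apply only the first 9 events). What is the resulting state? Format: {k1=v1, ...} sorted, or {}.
Keep first 9 events (discard last 1):
  after event 1 (t=2: SET a = 32): {a=32}
  after event 2 (t=7: SET c = 2): {a=32, c=2}
  after event 3 (t=16: DEC b by 10): {a=32, b=-10, c=2}
  after event 4 (t=21: DEL d): {a=32, b=-10, c=2}
  after event 5 (t=31: SET a = -6): {a=-6, b=-10, c=2}
  after event 6 (t=34: DEC b by 12): {a=-6, b=-22, c=2}
  after event 7 (t=42: DEL b): {a=-6, c=2}
  after event 8 (t=44: DEC b by 9): {a=-6, b=-9, c=2}
  after event 9 (t=53: DEC a by 2): {a=-8, b=-9, c=2}

Answer: {a=-8, b=-9, c=2}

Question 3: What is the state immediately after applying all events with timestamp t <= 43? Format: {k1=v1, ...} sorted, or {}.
Apply events with t <= 43 (7 events):
  after event 1 (t=2: SET a = 32): {a=32}
  after event 2 (t=7: SET c = 2): {a=32, c=2}
  after event 3 (t=16: DEC b by 10): {a=32, b=-10, c=2}
  after event 4 (t=21: DEL d): {a=32, b=-10, c=2}
  after event 5 (t=31: SET a = -6): {a=-6, b=-10, c=2}
  after event 6 (t=34: DEC b by 12): {a=-6, b=-22, c=2}
  after event 7 (t=42: DEL b): {a=-6, c=2}

Answer: {a=-6, c=2}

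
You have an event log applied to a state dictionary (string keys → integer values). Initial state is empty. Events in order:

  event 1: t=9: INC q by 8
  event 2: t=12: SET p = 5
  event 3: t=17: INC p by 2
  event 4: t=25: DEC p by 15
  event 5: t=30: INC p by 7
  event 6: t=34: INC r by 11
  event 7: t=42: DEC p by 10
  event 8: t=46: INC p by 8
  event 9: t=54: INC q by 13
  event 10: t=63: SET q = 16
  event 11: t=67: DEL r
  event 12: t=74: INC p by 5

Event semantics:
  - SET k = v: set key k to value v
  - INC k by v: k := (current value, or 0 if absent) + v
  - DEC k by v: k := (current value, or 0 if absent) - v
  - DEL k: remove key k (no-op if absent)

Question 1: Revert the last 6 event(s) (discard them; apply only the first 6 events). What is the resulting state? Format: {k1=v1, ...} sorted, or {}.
Keep first 6 events (discard last 6):
  after event 1 (t=9: INC q by 8): {q=8}
  after event 2 (t=12: SET p = 5): {p=5, q=8}
  after event 3 (t=17: INC p by 2): {p=7, q=8}
  after event 4 (t=25: DEC p by 15): {p=-8, q=8}
  after event 5 (t=30: INC p by 7): {p=-1, q=8}
  after event 6 (t=34: INC r by 11): {p=-1, q=8, r=11}

Answer: {p=-1, q=8, r=11}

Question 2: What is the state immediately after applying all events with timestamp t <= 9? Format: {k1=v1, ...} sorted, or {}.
Answer: {q=8}

Derivation:
Apply events with t <= 9 (1 events):
  after event 1 (t=9: INC q by 8): {q=8}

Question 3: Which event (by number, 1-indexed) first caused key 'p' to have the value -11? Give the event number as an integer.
Looking for first event where p becomes -11:
  event 2: p = 5
  event 3: p = 7
  event 4: p = -8
  event 5: p = -1
  event 6: p = -1
  event 7: p -1 -> -11  <-- first match

Answer: 7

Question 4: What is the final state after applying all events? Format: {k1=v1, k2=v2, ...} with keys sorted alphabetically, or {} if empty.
Answer: {p=2, q=16}

Derivation:
  after event 1 (t=9: INC q by 8): {q=8}
  after event 2 (t=12: SET p = 5): {p=5, q=8}
  after event 3 (t=17: INC p by 2): {p=7, q=8}
  after event 4 (t=25: DEC p by 15): {p=-8, q=8}
  after event 5 (t=30: INC p by 7): {p=-1, q=8}
  after event 6 (t=34: INC r by 11): {p=-1, q=8, r=11}
  after event 7 (t=42: DEC p by 10): {p=-11, q=8, r=11}
  after event 8 (t=46: INC p by 8): {p=-3, q=8, r=11}
  after event 9 (t=54: INC q by 13): {p=-3, q=21, r=11}
  after event 10 (t=63: SET q = 16): {p=-3, q=16, r=11}
  after event 11 (t=67: DEL r): {p=-3, q=16}
  after event 12 (t=74: INC p by 5): {p=2, q=16}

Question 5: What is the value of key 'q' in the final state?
Answer: 16

Derivation:
Track key 'q' through all 12 events:
  event 1 (t=9: INC q by 8): q (absent) -> 8
  event 2 (t=12: SET p = 5): q unchanged
  event 3 (t=17: INC p by 2): q unchanged
  event 4 (t=25: DEC p by 15): q unchanged
  event 5 (t=30: INC p by 7): q unchanged
  event 6 (t=34: INC r by 11): q unchanged
  event 7 (t=42: DEC p by 10): q unchanged
  event 8 (t=46: INC p by 8): q unchanged
  event 9 (t=54: INC q by 13): q 8 -> 21
  event 10 (t=63: SET q = 16): q 21 -> 16
  event 11 (t=67: DEL r): q unchanged
  event 12 (t=74: INC p by 5): q unchanged
Final: q = 16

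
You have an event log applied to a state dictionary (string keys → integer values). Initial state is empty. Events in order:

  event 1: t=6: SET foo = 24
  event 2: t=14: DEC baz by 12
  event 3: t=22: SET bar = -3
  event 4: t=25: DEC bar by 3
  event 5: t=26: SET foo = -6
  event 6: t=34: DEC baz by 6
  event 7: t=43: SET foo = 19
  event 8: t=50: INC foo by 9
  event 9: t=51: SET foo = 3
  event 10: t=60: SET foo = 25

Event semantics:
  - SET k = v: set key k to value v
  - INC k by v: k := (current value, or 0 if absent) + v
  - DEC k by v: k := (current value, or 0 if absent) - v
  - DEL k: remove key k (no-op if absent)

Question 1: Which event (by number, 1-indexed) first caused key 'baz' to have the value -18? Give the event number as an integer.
Answer: 6

Derivation:
Looking for first event where baz becomes -18:
  event 2: baz = -12
  event 3: baz = -12
  event 4: baz = -12
  event 5: baz = -12
  event 6: baz -12 -> -18  <-- first match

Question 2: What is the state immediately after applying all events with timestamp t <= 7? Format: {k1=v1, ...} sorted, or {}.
Apply events with t <= 7 (1 events):
  after event 1 (t=6: SET foo = 24): {foo=24}

Answer: {foo=24}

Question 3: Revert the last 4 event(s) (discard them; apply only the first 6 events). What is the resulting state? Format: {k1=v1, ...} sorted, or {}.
Keep first 6 events (discard last 4):
  after event 1 (t=6: SET foo = 24): {foo=24}
  after event 2 (t=14: DEC baz by 12): {baz=-12, foo=24}
  after event 3 (t=22: SET bar = -3): {bar=-3, baz=-12, foo=24}
  after event 4 (t=25: DEC bar by 3): {bar=-6, baz=-12, foo=24}
  after event 5 (t=26: SET foo = -6): {bar=-6, baz=-12, foo=-6}
  after event 6 (t=34: DEC baz by 6): {bar=-6, baz=-18, foo=-6}

Answer: {bar=-6, baz=-18, foo=-6}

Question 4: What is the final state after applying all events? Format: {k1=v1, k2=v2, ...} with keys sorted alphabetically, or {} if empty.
  after event 1 (t=6: SET foo = 24): {foo=24}
  after event 2 (t=14: DEC baz by 12): {baz=-12, foo=24}
  after event 3 (t=22: SET bar = -3): {bar=-3, baz=-12, foo=24}
  after event 4 (t=25: DEC bar by 3): {bar=-6, baz=-12, foo=24}
  after event 5 (t=26: SET foo = -6): {bar=-6, baz=-12, foo=-6}
  after event 6 (t=34: DEC baz by 6): {bar=-6, baz=-18, foo=-6}
  after event 7 (t=43: SET foo = 19): {bar=-6, baz=-18, foo=19}
  after event 8 (t=50: INC foo by 9): {bar=-6, baz=-18, foo=28}
  after event 9 (t=51: SET foo = 3): {bar=-6, baz=-18, foo=3}
  after event 10 (t=60: SET foo = 25): {bar=-6, baz=-18, foo=25}

Answer: {bar=-6, baz=-18, foo=25}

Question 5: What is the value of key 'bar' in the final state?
Track key 'bar' through all 10 events:
  event 1 (t=6: SET foo = 24): bar unchanged
  event 2 (t=14: DEC baz by 12): bar unchanged
  event 3 (t=22: SET bar = -3): bar (absent) -> -3
  event 4 (t=25: DEC bar by 3): bar -3 -> -6
  event 5 (t=26: SET foo = -6): bar unchanged
  event 6 (t=34: DEC baz by 6): bar unchanged
  event 7 (t=43: SET foo = 19): bar unchanged
  event 8 (t=50: INC foo by 9): bar unchanged
  event 9 (t=51: SET foo = 3): bar unchanged
  event 10 (t=60: SET foo = 25): bar unchanged
Final: bar = -6

Answer: -6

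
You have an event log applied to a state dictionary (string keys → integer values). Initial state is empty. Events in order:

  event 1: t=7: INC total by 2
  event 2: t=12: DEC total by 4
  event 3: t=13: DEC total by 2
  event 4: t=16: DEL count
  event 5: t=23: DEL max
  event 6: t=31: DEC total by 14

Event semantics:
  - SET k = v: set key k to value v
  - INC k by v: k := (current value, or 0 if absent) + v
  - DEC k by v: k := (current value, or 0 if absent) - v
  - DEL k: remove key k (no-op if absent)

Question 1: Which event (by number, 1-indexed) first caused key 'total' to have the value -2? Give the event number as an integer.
Answer: 2

Derivation:
Looking for first event where total becomes -2:
  event 1: total = 2
  event 2: total 2 -> -2  <-- first match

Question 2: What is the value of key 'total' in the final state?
Track key 'total' through all 6 events:
  event 1 (t=7: INC total by 2): total (absent) -> 2
  event 2 (t=12: DEC total by 4): total 2 -> -2
  event 3 (t=13: DEC total by 2): total -2 -> -4
  event 4 (t=16: DEL count): total unchanged
  event 5 (t=23: DEL max): total unchanged
  event 6 (t=31: DEC total by 14): total -4 -> -18
Final: total = -18

Answer: -18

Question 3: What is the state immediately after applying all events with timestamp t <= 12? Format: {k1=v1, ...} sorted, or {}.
Apply events with t <= 12 (2 events):
  after event 1 (t=7: INC total by 2): {total=2}
  after event 2 (t=12: DEC total by 4): {total=-2}

Answer: {total=-2}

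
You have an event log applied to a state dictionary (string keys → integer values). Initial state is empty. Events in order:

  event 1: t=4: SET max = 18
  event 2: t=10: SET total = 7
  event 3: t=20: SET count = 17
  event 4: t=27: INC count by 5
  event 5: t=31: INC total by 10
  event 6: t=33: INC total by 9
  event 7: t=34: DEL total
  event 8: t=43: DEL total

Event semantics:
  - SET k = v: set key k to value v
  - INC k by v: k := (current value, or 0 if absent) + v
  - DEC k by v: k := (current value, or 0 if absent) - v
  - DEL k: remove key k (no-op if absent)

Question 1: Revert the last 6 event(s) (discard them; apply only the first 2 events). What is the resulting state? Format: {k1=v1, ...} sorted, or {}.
Answer: {max=18, total=7}

Derivation:
Keep first 2 events (discard last 6):
  after event 1 (t=4: SET max = 18): {max=18}
  after event 2 (t=10: SET total = 7): {max=18, total=7}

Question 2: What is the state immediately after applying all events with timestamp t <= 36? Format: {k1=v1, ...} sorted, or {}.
Apply events with t <= 36 (7 events):
  after event 1 (t=4: SET max = 18): {max=18}
  after event 2 (t=10: SET total = 7): {max=18, total=7}
  after event 3 (t=20: SET count = 17): {count=17, max=18, total=7}
  after event 4 (t=27: INC count by 5): {count=22, max=18, total=7}
  after event 5 (t=31: INC total by 10): {count=22, max=18, total=17}
  after event 6 (t=33: INC total by 9): {count=22, max=18, total=26}
  after event 7 (t=34: DEL total): {count=22, max=18}

Answer: {count=22, max=18}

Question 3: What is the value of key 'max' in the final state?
Track key 'max' through all 8 events:
  event 1 (t=4: SET max = 18): max (absent) -> 18
  event 2 (t=10: SET total = 7): max unchanged
  event 3 (t=20: SET count = 17): max unchanged
  event 4 (t=27: INC count by 5): max unchanged
  event 5 (t=31: INC total by 10): max unchanged
  event 6 (t=33: INC total by 9): max unchanged
  event 7 (t=34: DEL total): max unchanged
  event 8 (t=43: DEL total): max unchanged
Final: max = 18

Answer: 18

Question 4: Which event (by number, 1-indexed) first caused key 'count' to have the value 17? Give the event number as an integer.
Looking for first event where count becomes 17:
  event 3: count (absent) -> 17  <-- first match

Answer: 3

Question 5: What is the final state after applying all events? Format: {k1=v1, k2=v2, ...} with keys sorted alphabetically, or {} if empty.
  after event 1 (t=4: SET max = 18): {max=18}
  after event 2 (t=10: SET total = 7): {max=18, total=7}
  after event 3 (t=20: SET count = 17): {count=17, max=18, total=7}
  after event 4 (t=27: INC count by 5): {count=22, max=18, total=7}
  after event 5 (t=31: INC total by 10): {count=22, max=18, total=17}
  after event 6 (t=33: INC total by 9): {count=22, max=18, total=26}
  after event 7 (t=34: DEL total): {count=22, max=18}
  after event 8 (t=43: DEL total): {count=22, max=18}

Answer: {count=22, max=18}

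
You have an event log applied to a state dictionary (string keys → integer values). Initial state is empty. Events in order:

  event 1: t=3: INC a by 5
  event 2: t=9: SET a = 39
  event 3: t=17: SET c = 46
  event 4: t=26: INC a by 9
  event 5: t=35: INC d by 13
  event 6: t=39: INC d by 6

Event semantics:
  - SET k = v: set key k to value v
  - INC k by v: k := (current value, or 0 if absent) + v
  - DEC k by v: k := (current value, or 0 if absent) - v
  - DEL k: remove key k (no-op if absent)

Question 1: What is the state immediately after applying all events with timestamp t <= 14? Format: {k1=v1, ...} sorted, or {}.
Apply events with t <= 14 (2 events):
  after event 1 (t=3: INC a by 5): {a=5}
  after event 2 (t=9: SET a = 39): {a=39}

Answer: {a=39}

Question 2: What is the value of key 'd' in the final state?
Track key 'd' through all 6 events:
  event 1 (t=3: INC a by 5): d unchanged
  event 2 (t=9: SET a = 39): d unchanged
  event 3 (t=17: SET c = 46): d unchanged
  event 4 (t=26: INC a by 9): d unchanged
  event 5 (t=35: INC d by 13): d (absent) -> 13
  event 6 (t=39: INC d by 6): d 13 -> 19
Final: d = 19

Answer: 19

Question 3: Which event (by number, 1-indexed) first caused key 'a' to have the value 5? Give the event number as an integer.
Answer: 1

Derivation:
Looking for first event where a becomes 5:
  event 1: a (absent) -> 5  <-- first match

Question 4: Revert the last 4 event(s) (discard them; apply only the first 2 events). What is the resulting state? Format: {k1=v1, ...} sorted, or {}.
Answer: {a=39}

Derivation:
Keep first 2 events (discard last 4):
  after event 1 (t=3: INC a by 5): {a=5}
  after event 2 (t=9: SET a = 39): {a=39}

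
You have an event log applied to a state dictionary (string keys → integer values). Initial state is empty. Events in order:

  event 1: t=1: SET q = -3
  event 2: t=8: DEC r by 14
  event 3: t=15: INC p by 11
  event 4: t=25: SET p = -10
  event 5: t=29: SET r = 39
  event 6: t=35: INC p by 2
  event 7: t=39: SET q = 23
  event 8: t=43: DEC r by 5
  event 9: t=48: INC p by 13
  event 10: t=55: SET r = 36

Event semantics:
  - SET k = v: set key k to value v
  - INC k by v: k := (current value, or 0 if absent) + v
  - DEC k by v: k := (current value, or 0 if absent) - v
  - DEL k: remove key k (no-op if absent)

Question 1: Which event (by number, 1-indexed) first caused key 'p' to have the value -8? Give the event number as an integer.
Answer: 6

Derivation:
Looking for first event where p becomes -8:
  event 3: p = 11
  event 4: p = -10
  event 5: p = -10
  event 6: p -10 -> -8  <-- first match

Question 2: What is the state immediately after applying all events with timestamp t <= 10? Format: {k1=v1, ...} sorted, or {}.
Apply events with t <= 10 (2 events):
  after event 1 (t=1: SET q = -3): {q=-3}
  after event 2 (t=8: DEC r by 14): {q=-3, r=-14}

Answer: {q=-3, r=-14}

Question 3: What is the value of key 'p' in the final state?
Track key 'p' through all 10 events:
  event 1 (t=1: SET q = -3): p unchanged
  event 2 (t=8: DEC r by 14): p unchanged
  event 3 (t=15: INC p by 11): p (absent) -> 11
  event 4 (t=25: SET p = -10): p 11 -> -10
  event 5 (t=29: SET r = 39): p unchanged
  event 6 (t=35: INC p by 2): p -10 -> -8
  event 7 (t=39: SET q = 23): p unchanged
  event 8 (t=43: DEC r by 5): p unchanged
  event 9 (t=48: INC p by 13): p -8 -> 5
  event 10 (t=55: SET r = 36): p unchanged
Final: p = 5

Answer: 5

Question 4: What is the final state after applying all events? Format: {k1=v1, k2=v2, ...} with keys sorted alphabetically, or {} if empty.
  after event 1 (t=1: SET q = -3): {q=-3}
  after event 2 (t=8: DEC r by 14): {q=-3, r=-14}
  after event 3 (t=15: INC p by 11): {p=11, q=-3, r=-14}
  after event 4 (t=25: SET p = -10): {p=-10, q=-3, r=-14}
  after event 5 (t=29: SET r = 39): {p=-10, q=-3, r=39}
  after event 6 (t=35: INC p by 2): {p=-8, q=-3, r=39}
  after event 7 (t=39: SET q = 23): {p=-8, q=23, r=39}
  after event 8 (t=43: DEC r by 5): {p=-8, q=23, r=34}
  after event 9 (t=48: INC p by 13): {p=5, q=23, r=34}
  after event 10 (t=55: SET r = 36): {p=5, q=23, r=36}

Answer: {p=5, q=23, r=36}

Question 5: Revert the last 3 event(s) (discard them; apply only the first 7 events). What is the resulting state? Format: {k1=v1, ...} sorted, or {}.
Answer: {p=-8, q=23, r=39}

Derivation:
Keep first 7 events (discard last 3):
  after event 1 (t=1: SET q = -3): {q=-3}
  after event 2 (t=8: DEC r by 14): {q=-3, r=-14}
  after event 3 (t=15: INC p by 11): {p=11, q=-3, r=-14}
  after event 4 (t=25: SET p = -10): {p=-10, q=-3, r=-14}
  after event 5 (t=29: SET r = 39): {p=-10, q=-3, r=39}
  after event 6 (t=35: INC p by 2): {p=-8, q=-3, r=39}
  after event 7 (t=39: SET q = 23): {p=-8, q=23, r=39}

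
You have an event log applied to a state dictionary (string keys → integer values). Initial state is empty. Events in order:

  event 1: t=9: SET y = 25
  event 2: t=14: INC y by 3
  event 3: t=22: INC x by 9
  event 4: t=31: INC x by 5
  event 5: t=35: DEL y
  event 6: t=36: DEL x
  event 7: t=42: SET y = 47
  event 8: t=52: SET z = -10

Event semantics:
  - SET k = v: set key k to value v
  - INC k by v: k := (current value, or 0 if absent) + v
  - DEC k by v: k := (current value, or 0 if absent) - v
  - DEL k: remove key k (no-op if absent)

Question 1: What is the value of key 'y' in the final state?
Track key 'y' through all 8 events:
  event 1 (t=9: SET y = 25): y (absent) -> 25
  event 2 (t=14: INC y by 3): y 25 -> 28
  event 3 (t=22: INC x by 9): y unchanged
  event 4 (t=31: INC x by 5): y unchanged
  event 5 (t=35: DEL y): y 28 -> (absent)
  event 6 (t=36: DEL x): y unchanged
  event 7 (t=42: SET y = 47): y (absent) -> 47
  event 8 (t=52: SET z = -10): y unchanged
Final: y = 47

Answer: 47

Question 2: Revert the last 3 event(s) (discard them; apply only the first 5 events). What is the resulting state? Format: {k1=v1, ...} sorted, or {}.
Answer: {x=14}

Derivation:
Keep first 5 events (discard last 3):
  after event 1 (t=9: SET y = 25): {y=25}
  after event 2 (t=14: INC y by 3): {y=28}
  after event 3 (t=22: INC x by 9): {x=9, y=28}
  after event 4 (t=31: INC x by 5): {x=14, y=28}
  after event 5 (t=35: DEL y): {x=14}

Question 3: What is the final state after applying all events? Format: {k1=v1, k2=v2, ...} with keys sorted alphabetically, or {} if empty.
Answer: {y=47, z=-10}

Derivation:
  after event 1 (t=9: SET y = 25): {y=25}
  after event 2 (t=14: INC y by 3): {y=28}
  after event 3 (t=22: INC x by 9): {x=9, y=28}
  after event 4 (t=31: INC x by 5): {x=14, y=28}
  after event 5 (t=35: DEL y): {x=14}
  after event 6 (t=36: DEL x): {}
  after event 7 (t=42: SET y = 47): {y=47}
  after event 8 (t=52: SET z = -10): {y=47, z=-10}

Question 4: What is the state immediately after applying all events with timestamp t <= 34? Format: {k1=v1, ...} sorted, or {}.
Answer: {x=14, y=28}

Derivation:
Apply events with t <= 34 (4 events):
  after event 1 (t=9: SET y = 25): {y=25}
  after event 2 (t=14: INC y by 3): {y=28}
  after event 3 (t=22: INC x by 9): {x=9, y=28}
  after event 4 (t=31: INC x by 5): {x=14, y=28}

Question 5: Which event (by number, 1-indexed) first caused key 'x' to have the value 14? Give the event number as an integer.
Answer: 4

Derivation:
Looking for first event where x becomes 14:
  event 3: x = 9
  event 4: x 9 -> 14  <-- first match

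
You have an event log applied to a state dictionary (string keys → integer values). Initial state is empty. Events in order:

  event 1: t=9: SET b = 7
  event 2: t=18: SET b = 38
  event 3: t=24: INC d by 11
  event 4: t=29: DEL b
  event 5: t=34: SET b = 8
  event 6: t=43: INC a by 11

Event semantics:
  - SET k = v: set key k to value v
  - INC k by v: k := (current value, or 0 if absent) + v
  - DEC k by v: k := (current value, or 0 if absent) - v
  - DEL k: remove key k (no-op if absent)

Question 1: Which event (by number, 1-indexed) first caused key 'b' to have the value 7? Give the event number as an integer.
Looking for first event where b becomes 7:
  event 1: b (absent) -> 7  <-- first match

Answer: 1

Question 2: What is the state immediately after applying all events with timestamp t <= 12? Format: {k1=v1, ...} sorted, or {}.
Apply events with t <= 12 (1 events):
  after event 1 (t=9: SET b = 7): {b=7}

Answer: {b=7}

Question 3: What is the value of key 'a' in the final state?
Answer: 11

Derivation:
Track key 'a' through all 6 events:
  event 1 (t=9: SET b = 7): a unchanged
  event 2 (t=18: SET b = 38): a unchanged
  event 3 (t=24: INC d by 11): a unchanged
  event 4 (t=29: DEL b): a unchanged
  event 5 (t=34: SET b = 8): a unchanged
  event 6 (t=43: INC a by 11): a (absent) -> 11
Final: a = 11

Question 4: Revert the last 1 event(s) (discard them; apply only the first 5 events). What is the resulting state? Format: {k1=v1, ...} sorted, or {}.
Answer: {b=8, d=11}

Derivation:
Keep first 5 events (discard last 1):
  after event 1 (t=9: SET b = 7): {b=7}
  after event 2 (t=18: SET b = 38): {b=38}
  after event 3 (t=24: INC d by 11): {b=38, d=11}
  after event 4 (t=29: DEL b): {d=11}
  after event 5 (t=34: SET b = 8): {b=8, d=11}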